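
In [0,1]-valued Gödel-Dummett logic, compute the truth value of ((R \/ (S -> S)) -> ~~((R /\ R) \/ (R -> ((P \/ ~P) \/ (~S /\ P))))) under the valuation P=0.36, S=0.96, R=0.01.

1.00

(S -> S): 0.96 ≤ 0.96, so result = 1
(R \/ (S -> S)) = max(0.01, 1) = 1
(R /\ R) = min(0.01, 0.01) = 0.01
~P: Gödel ¬ of 0.36 = 0 (operand ≠ 0)
(P \/ ~P) = max(0.36, 0) = 0.36
~S: Gödel ¬ of 0.96 = 0 (operand ≠ 0)
(~S /\ P) = min(0, 0.36) = 0
((P \/ ~P) \/ (~S /\ P)) = max(0.36, 0) = 0.36
(R -> ((P \/ ~P) \/ (~S /\ P))): 0.01 ≤ 0.36, so result = 1
((R /\ R) \/ (R -> ((P \/ ~P) \/ (~S /\ P)))) = max(0.01, 1) = 1
~((R /\ R) \/ (R -> ((P \/ ~P) \/ (~S /\ P)))): Gödel ¬ of 1 = 0 (operand ≠ 0)
~~((R /\ R) \/ (R -> ((P \/ ~P) \/ (~S /\ P)))): Gödel ¬ of 0 = 1 (operand is 0)
((R \/ (S -> S)) -> ~~((R /\ R) \/ (R -> ((P \/ ~P) \/ (~S /\ P))))): 1 ≤ 1, so result = 1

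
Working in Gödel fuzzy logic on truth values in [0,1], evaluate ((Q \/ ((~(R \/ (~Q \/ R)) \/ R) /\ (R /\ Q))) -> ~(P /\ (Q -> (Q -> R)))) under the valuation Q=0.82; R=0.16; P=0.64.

0.00

~Q: Gödel ¬ of 0.82 = 0 (operand ≠ 0)
(~Q \/ R) = max(0, 0.16) = 0.16
(R \/ (~Q \/ R)) = max(0.16, 0.16) = 0.16
~(R \/ (~Q \/ R)): Gödel ¬ of 0.16 = 0 (operand ≠ 0)
(~(R \/ (~Q \/ R)) \/ R) = max(0, 0.16) = 0.16
(R /\ Q) = min(0.16, 0.82) = 0.16
((~(R \/ (~Q \/ R)) \/ R) /\ (R /\ Q)) = min(0.16, 0.16) = 0.16
(Q \/ ((~(R \/ (~Q \/ R)) \/ R) /\ (R /\ Q))) = max(0.82, 0.16) = 0.82
(Q -> R): 0.82 > 0.16, so result = 0.16
(Q -> (Q -> R)): 0.82 > 0.16, so result = 0.16
(P /\ (Q -> (Q -> R))) = min(0.64, 0.16) = 0.16
~(P /\ (Q -> (Q -> R))): Gödel ¬ of 0.16 = 0 (operand ≠ 0)
((Q \/ ((~(R \/ (~Q \/ R)) \/ R) /\ (R /\ Q))) -> ~(P /\ (Q -> (Q -> R)))): 0.82 > 0, so result = 0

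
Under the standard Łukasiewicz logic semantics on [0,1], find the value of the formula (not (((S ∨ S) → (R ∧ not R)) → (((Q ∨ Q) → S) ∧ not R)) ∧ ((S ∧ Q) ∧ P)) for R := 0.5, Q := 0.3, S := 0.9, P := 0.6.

0.10

(S ∨ S) = max(0.9, 0.9) = 0.9
not R: Łukasiewicz ¬ gives 1 − 0.5 = 0.5
(R ∧ not R) = min(0.5, 0.5) = 0.5
((S ∨ S) → (R ∧ not R)): min(1, 1 − 0.9 + 0.5) = 0.6
(Q ∨ Q) = max(0.3, 0.3) = 0.3
((Q ∨ Q) → S): min(1, 1 − 0.3 + 0.9) = 1
not R: Łukasiewicz ¬ gives 1 − 0.5 = 0.5
(((Q ∨ Q) → S) ∧ not R) = min(1, 0.5) = 0.5
(((S ∨ S) → (R ∧ not R)) → (((Q ∨ Q) → S) ∧ not R)): min(1, 1 − 0.6 + 0.5) = 0.9
not (((S ∨ S) → (R ∧ not R)) → (((Q ∨ Q) → S) ∧ not R)): Łukasiewicz ¬ gives 1 − 0.9 = 0.1
(S ∧ Q) = min(0.9, 0.3) = 0.3
((S ∧ Q) ∧ P) = min(0.3, 0.6) = 0.3
(not (((S ∨ S) → (R ∧ not R)) → (((Q ∨ Q) → S) ∧ not R)) ∧ ((S ∧ Q) ∧ P)) = min(0.1, 0.3) = 0.1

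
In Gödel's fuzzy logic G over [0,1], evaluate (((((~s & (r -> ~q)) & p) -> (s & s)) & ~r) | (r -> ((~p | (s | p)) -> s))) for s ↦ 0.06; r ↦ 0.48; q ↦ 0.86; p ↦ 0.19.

0.06

~s: Gödel ¬ of 0.06 = 0 (operand ≠ 0)
~q: Gödel ¬ of 0.86 = 0 (operand ≠ 0)
(r -> ~q): 0.48 > 0, so result = 0
(~s & (r -> ~q)) = min(0, 0) = 0
((~s & (r -> ~q)) & p) = min(0, 0.19) = 0
(s & s) = min(0.06, 0.06) = 0.06
(((~s & (r -> ~q)) & p) -> (s & s)): 0 ≤ 0.06, so result = 1
~r: Gödel ¬ of 0.48 = 0 (operand ≠ 0)
((((~s & (r -> ~q)) & p) -> (s & s)) & ~r) = min(1, 0) = 0
~p: Gödel ¬ of 0.19 = 0 (operand ≠ 0)
(s | p) = max(0.06, 0.19) = 0.19
(~p | (s | p)) = max(0, 0.19) = 0.19
((~p | (s | p)) -> s): 0.19 > 0.06, so result = 0.06
(r -> ((~p | (s | p)) -> s)): 0.48 > 0.06, so result = 0.06
(((((~s & (r -> ~q)) & p) -> (s & s)) & ~r) | (r -> ((~p | (s | p)) -> s))) = max(0, 0.06) = 0.06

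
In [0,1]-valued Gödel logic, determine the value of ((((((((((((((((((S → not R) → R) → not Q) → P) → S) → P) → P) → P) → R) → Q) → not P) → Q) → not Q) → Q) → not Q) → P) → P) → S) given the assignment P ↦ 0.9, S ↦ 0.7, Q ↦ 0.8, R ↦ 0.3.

not R: Gödel ¬ of 0.3 = 0 (operand ≠ 0)
(S → not R): 0.7 > 0, so result = 0
((S → not R) → R): 0 ≤ 0.3, so result = 1
not Q: Gödel ¬ of 0.8 = 0 (operand ≠ 0)
(((S → not R) → R) → not Q): 1 > 0, so result = 0
((((S → not R) → R) → not Q) → P): 0 ≤ 0.9, so result = 1
(((((S → not R) → R) → not Q) → P) → S): 1 > 0.7, so result = 0.7
((((((S → not R) → R) → not Q) → P) → S) → P): 0.7 ≤ 0.9, so result = 1
(((((((S → not R) → R) → not Q) → P) → S) → P) → P): 1 > 0.9, so result = 0.9
((((((((S → not R) → R) → not Q) → P) → S) → P) → P) → P): 0.9 ≤ 0.9, so result = 1
(((((((((S → not R) → R) → not Q) → P) → S) → P) → P) → P) → R): 1 > 0.3, so result = 0.3
((((((((((S → not R) → R) → not Q) → P) → S) → P) → P) → P) → R) → Q): 0.3 ≤ 0.8, so result = 1
not P: Gödel ¬ of 0.9 = 0 (operand ≠ 0)
(((((((((((S → not R) → R) → not Q) → P) → S) → P) → P) → P) → R) → Q) → not P): 1 > 0, so result = 0
((((((((((((S → not R) → R) → not Q) → P) → S) → P) → P) → P) → R) → Q) → not P) → Q): 0 ≤ 0.8, so result = 1
not Q: Gödel ¬ of 0.8 = 0 (operand ≠ 0)
(((((((((((((S → not R) → R) → not Q) → P) → S) → P) → P) → P) → R) → Q) → not P) → Q) → not Q): 1 > 0, so result = 0
((((((((((((((S → not R) → R) → not Q) → P) → S) → P) → P) → P) → R) → Q) → not P) → Q) → not Q) → Q): 0 ≤ 0.8, so result = 1
not Q: Gödel ¬ of 0.8 = 0 (operand ≠ 0)
(((((((((((((((S → not R) → R) → not Q) → P) → S) → P) → P) → P) → R) → Q) → not P) → Q) → not Q) → Q) → not Q): 1 > 0, so result = 0
((((((((((((((((S → not R) → R) → not Q) → P) → S) → P) → P) → P) → R) → Q) → not P) → Q) → not Q) → Q) → not Q) → P): 0 ≤ 0.9, so result = 1
(((((((((((((((((S → not R) → R) → not Q) → P) → S) → P) → P) → P) → R) → Q) → not P) → Q) → not Q) → Q) → not Q) → P) → P): 1 > 0.9, so result = 0.9
((((((((((((((((((S → not R) → R) → not Q) → P) → S) → P) → P) → P) → R) → Q) → not P) → Q) → not Q) → Q) → not Q) → P) → P) → S): 0.9 > 0.7, so result = 0.7

0.70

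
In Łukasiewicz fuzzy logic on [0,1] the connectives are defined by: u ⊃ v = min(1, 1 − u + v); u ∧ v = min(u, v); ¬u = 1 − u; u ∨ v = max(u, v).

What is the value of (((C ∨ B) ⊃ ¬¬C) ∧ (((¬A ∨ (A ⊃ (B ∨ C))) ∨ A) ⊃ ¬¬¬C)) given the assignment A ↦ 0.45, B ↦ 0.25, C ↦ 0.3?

(C ∨ B) = max(0.3, 0.25) = 0.3
¬C: Łukasiewicz ¬ gives 1 − 0.3 = 0.7
¬¬C: Łukasiewicz ¬ gives 1 − 0.7 = 0.3
((C ∨ B) ⊃ ¬¬C): min(1, 1 − 0.3 + 0.3) = 1
¬A: Łukasiewicz ¬ gives 1 − 0.45 = 0.55
(B ∨ C) = max(0.25, 0.3) = 0.3
(A ⊃ (B ∨ C)): min(1, 1 − 0.45 + 0.3) = 0.85
(¬A ∨ (A ⊃ (B ∨ C))) = max(0.55, 0.85) = 0.85
((¬A ∨ (A ⊃ (B ∨ C))) ∨ A) = max(0.85, 0.45) = 0.85
¬C: Łukasiewicz ¬ gives 1 − 0.3 = 0.7
¬¬C: Łukasiewicz ¬ gives 1 − 0.7 = 0.3
¬¬¬C: Łukasiewicz ¬ gives 1 − 0.3 = 0.7
(((¬A ∨ (A ⊃ (B ∨ C))) ∨ A) ⊃ ¬¬¬C): min(1, 1 − 0.85 + 0.7) = 0.85
(((C ∨ B) ⊃ ¬¬C) ∧ (((¬A ∨ (A ⊃ (B ∨ C))) ∨ A) ⊃ ¬¬¬C)) = min(1, 0.85) = 0.85

0.85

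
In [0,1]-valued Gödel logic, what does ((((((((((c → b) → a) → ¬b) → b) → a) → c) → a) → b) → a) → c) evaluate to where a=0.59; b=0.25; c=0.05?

0.05

(c → b): 0.05 ≤ 0.25, so result = 1
((c → b) → a): 1 > 0.59, so result = 0.59
¬b: Gödel ¬ of 0.25 = 0 (operand ≠ 0)
(((c → b) → a) → ¬b): 0.59 > 0, so result = 0
((((c → b) → a) → ¬b) → b): 0 ≤ 0.25, so result = 1
(((((c → b) → a) → ¬b) → b) → a): 1 > 0.59, so result = 0.59
((((((c → b) → a) → ¬b) → b) → a) → c): 0.59 > 0.05, so result = 0.05
(((((((c → b) → a) → ¬b) → b) → a) → c) → a): 0.05 ≤ 0.59, so result = 1
((((((((c → b) → a) → ¬b) → b) → a) → c) → a) → b): 1 > 0.25, so result = 0.25
(((((((((c → b) → a) → ¬b) → b) → a) → c) → a) → b) → a): 0.25 ≤ 0.59, so result = 1
((((((((((c → b) → a) → ¬b) → b) → a) → c) → a) → b) → a) → c): 1 > 0.05, so result = 0.05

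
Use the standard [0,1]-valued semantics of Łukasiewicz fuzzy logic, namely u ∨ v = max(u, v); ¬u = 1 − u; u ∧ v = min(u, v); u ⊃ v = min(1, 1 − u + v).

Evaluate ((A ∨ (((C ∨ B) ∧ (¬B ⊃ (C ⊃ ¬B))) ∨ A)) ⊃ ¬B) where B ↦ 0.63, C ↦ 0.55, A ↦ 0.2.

(C ∨ B) = max(0.55, 0.63) = 0.63
¬B: Łukasiewicz ¬ gives 1 − 0.63 = 0.37
¬B: Łukasiewicz ¬ gives 1 − 0.63 = 0.37
(C ⊃ ¬B): min(1, 1 − 0.55 + 0.37) = 0.82
(¬B ⊃ (C ⊃ ¬B)): min(1, 1 − 0.37 + 0.82) = 1
((C ∨ B) ∧ (¬B ⊃ (C ⊃ ¬B))) = min(0.63, 1) = 0.63
(((C ∨ B) ∧ (¬B ⊃ (C ⊃ ¬B))) ∨ A) = max(0.63, 0.2) = 0.63
(A ∨ (((C ∨ B) ∧ (¬B ⊃ (C ⊃ ¬B))) ∨ A)) = max(0.2, 0.63) = 0.63
¬B: Łukasiewicz ¬ gives 1 − 0.63 = 0.37
((A ∨ (((C ∨ B) ∧ (¬B ⊃ (C ⊃ ¬B))) ∨ A)) ⊃ ¬B): min(1, 1 − 0.63 + 0.37) = 0.74

0.74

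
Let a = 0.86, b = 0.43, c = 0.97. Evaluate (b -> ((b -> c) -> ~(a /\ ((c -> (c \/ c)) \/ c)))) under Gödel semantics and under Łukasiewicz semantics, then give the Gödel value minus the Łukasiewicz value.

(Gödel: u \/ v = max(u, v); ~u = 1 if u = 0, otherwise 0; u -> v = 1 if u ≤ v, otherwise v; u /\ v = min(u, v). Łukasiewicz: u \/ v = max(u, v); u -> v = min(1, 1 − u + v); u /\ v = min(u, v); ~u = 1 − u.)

Gödel evaluation:
  (b -> c): 0.43 ≤ 0.97, so result = 1
  (c \/ c) = max(0.97, 0.97) = 0.97
  (c -> (c \/ c)): 0.97 ≤ 0.97, so result = 1
  ((c -> (c \/ c)) \/ c) = max(1, 0.97) = 1
  (a /\ ((c -> (c \/ c)) \/ c)) = min(0.86, 1) = 0.86
  ~(a /\ ((c -> (c \/ c)) \/ c)): Gödel ¬ of 0.86 = 0 (operand ≠ 0)
  ((b -> c) -> ~(a /\ ((c -> (c \/ c)) \/ c))): 1 > 0, so result = 0
  (b -> ((b -> c) -> ~(a /\ ((c -> (c \/ c)) \/ c)))): 0.43 > 0, so result = 0
  Gödel value = 0
Łukasiewicz evaluation:
  (b -> c): min(1, 1 − 0.43 + 0.97) = 1
  (c \/ c) = max(0.97, 0.97) = 0.97
  (c -> (c \/ c)): min(1, 1 − 0.97 + 0.97) = 1
  ((c -> (c \/ c)) \/ c) = max(1, 0.97) = 1
  (a /\ ((c -> (c \/ c)) \/ c)) = min(0.86, 1) = 0.86
  ~(a /\ ((c -> (c \/ c)) \/ c)): Łukasiewicz ¬ gives 1 − 0.86 = 0.14
  ((b -> c) -> ~(a /\ ((c -> (c \/ c)) \/ c))): min(1, 1 − 1 + 0.14) = 0.14
  (b -> ((b -> c) -> ~(a /\ ((c -> (c \/ c)) \/ c)))): min(1, 1 − 0.43 + 0.14) = 0.71
  Łukasiewicz value = 0.71
Difference: 0 − 0.71 = -0.71

-0.71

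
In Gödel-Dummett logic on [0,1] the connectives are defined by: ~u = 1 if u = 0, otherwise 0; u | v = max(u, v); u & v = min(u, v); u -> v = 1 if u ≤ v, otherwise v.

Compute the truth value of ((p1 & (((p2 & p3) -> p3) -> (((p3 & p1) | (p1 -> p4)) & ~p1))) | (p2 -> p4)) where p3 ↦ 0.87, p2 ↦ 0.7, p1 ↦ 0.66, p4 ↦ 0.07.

0.07

(p2 & p3) = min(0.7, 0.87) = 0.7
((p2 & p3) -> p3): 0.7 ≤ 0.87, so result = 1
(p3 & p1) = min(0.87, 0.66) = 0.66
(p1 -> p4): 0.66 > 0.07, so result = 0.07
((p3 & p1) | (p1 -> p4)) = max(0.66, 0.07) = 0.66
~p1: Gödel ¬ of 0.66 = 0 (operand ≠ 0)
(((p3 & p1) | (p1 -> p4)) & ~p1) = min(0.66, 0) = 0
(((p2 & p3) -> p3) -> (((p3 & p1) | (p1 -> p4)) & ~p1)): 1 > 0, so result = 0
(p1 & (((p2 & p3) -> p3) -> (((p3 & p1) | (p1 -> p4)) & ~p1))) = min(0.66, 0) = 0
(p2 -> p4): 0.7 > 0.07, so result = 0.07
((p1 & (((p2 & p3) -> p3) -> (((p3 & p1) | (p1 -> p4)) & ~p1))) | (p2 -> p4)) = max(0, 0.07) = 0.07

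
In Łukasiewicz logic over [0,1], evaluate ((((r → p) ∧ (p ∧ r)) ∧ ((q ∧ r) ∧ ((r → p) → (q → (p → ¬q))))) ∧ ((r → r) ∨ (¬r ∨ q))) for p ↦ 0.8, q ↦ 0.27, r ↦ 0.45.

0.27

(r → p): min(1, 1 − 0.45 + 0.8) = 1
(p ∧ r) = min(0.8, 0.45) = 0.45
((r → p) ∧ (p ∧ r)) = min(1, 0.45) = 0.45
(q ∧ r) = min(0.27, 0.45) = 0.27
(r → p): min(1, 1 − 0.45 + 0.8) = 1
¬q: Łukasiewicz ¬ gives 1 − 0.27 = 0.73
(p → ¬q): min(1, 1 − 0.8 + 0.73) = 0.93
(q → (p → ¬q)): min(1, 1 − 0.27 + 0.93) = 1
((r → p) → (q → (p → ¬q))): min(1, 1 − 1 + 1) = 1
((q ∧ r) ∧ ((r → p) → (q → (p → ¬q)))) = min(0.27, 1) = 0.27
(((r → p) ∧ (p ∧ r)) ∧ ((q ∧ r) ∧ ((r → p) → (q → (p → ¬q))))) = min(0.45, 0.27) = 0.27
(r → r): min(1, 1 − 0.45 + 0.45) = 1
¬r: Łukasiewicz ¬ gives 1 − 0.45 = 0.55
(¬r ∨ q) = max(0.55, 0.27) = 0.55
((r → r) ∨ (¬r ∨ q)) = max(1, 0.55) = 1
((((r → p) ∧ (p ∧ r)) ∧ ((q ∧ r) ∧ ((r → p) → (q → (p → ¬q))))) ∧ ((r → r) ∨ (¬r ∨ q))) = min(0.27, 1) = 0.27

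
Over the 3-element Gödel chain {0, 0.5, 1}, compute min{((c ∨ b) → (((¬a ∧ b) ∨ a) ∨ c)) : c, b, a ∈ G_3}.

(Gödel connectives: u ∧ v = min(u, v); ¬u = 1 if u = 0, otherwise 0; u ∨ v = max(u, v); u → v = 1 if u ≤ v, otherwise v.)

The minimum is attained at c = 0, b = 1, a = 0.5:
  (c ∨ b) = max(0, 1) = 1
  ¬a: Gödel ¬ of 0.5 = 0 (operand ≠ 0)
  (¬a ∧ b) = min(0, 1) = 0
  ((¬a ∧ b) ∨ a) = max(0, 0.5) = 0.5
  (((¬a ∧ b) ∨ a) ∨ c) = max(0.5, 0) = 0.5
  ((c ∨ b) → (((¬a ∧ b) ∨ a) ∨ c)): 1 > 0.5, so result = 0.5
Checking all 27 assignments confirms none give a value below 0.50.

0.50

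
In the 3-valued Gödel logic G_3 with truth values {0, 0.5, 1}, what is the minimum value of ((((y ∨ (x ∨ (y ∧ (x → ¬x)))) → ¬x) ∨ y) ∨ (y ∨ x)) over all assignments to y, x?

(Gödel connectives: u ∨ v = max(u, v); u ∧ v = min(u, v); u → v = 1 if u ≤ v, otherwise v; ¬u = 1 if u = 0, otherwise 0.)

The minimum is attained at y = 0, x = 0.5:
  ¬x: Gödel ¬ of 0.5 = 0 (operand ≠ 0)
  (x → ¬x): 0.5 > 0, so result = 0
  (y ∧ (x → ¬x)) = min(0, 0) = 0
  (x ∨ (y ∧ (x → ¬x))) = max(0.5, 0) = 0.5
  (y ∨ (x ∨ (y ∧ (x → ¬x)))) = max(0, 0.5) = 0.5
  ¬x: Gödel ¬ of 0.5 = 0 (operand ≠ 0)
  ((y ∨ (x ∨ (y ∧ (x → ¬x)))) → ¬x): 0.5 > 0, so result = 0
  (((y ∨ (x ∨ (y ∧ (x → ¬x)))) → ¬x) ∨ y) = max(0, 0) = 0
  (y ∨ x) = max(0, 0.5) = 0.5
  ((((y ∨ (x ∨ (y ∧ (x → ¬x)))) → ¬x) ∨ y) ∨ (y ∨ x)) = max(0, 0.5) = 0.5
Checking all 9 assignments confirms none give a value below 0.50.

0.50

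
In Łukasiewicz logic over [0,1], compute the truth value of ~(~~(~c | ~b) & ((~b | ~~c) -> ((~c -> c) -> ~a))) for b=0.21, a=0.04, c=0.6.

0.21

~c: Łukasiewicz ¬ gives 1 − 0.6 = 0.4
~b: Łukasiewicz ¬ gives 1 − 0.21 = 0.79
(~c | ~b) = max(0.4, 0.79) = 0.79
~(~c | ~b): Łukasiewicz ¬ gives 1 − 0.79 = 0.21
~~(~c | ~b): Łukasiewicz ¬ gives 1 − 0.21 = 0.79
~b: Łukasiewicz ¬ gives 1 − 0.21 = 0.79
~c: Łukasiewicz ¬ gives 1 − 0.6 = 0.4
~~c: Łukasiewicz ¬ gives 1 − 0.4 = 0.6
(~b | ~~c) = max(0.79, 0.6) = 0.79
~c: Łukasiewicz ¬ gives 1 − 0.6 = 0.4
(~c -> c): min(1, 1 − 0.4 + 0.6) = 1
~a: Łukasiewicz ¬ gives 1 − 0.04 = 0.96
((~c -> c) -> ~a): min(1, 1 − 1 + 0.96) = 0.96
((~b | ~~c) -> ((~c -> c) -> ~a)): min(1, 1 − 0.79 + 0.96) = 1
(~~(~c | ~b) & ((~b | ~~c) -> ((~c -> c) -> ~a))) = min(0.79, 1) = 0.79
~(~~(~c | ~b) & ((~b | ~~c) -> ((~c -> c) -> ~a))): Łukasiewicz ¬ gives 1 − 0.79 = 0.21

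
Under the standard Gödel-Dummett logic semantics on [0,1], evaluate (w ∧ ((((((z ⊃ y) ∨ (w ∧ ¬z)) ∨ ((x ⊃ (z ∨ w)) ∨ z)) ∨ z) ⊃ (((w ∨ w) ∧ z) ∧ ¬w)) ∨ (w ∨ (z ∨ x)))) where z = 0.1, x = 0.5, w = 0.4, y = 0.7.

(z ⊃ y): 0.1 ≤ 0.7, so result = 1
¬z: Gödel ¬ of 0.1 = 0 (operand ≠ 0)
(w ∧ ¬z) = min(0.4, 0) = 0
((z ⊃ y) ∨ (w ∧ ¬z)) = max(1, 0) = 1
(z ∨ w) = max(0.1, 0.4) = 0.4
(x ⊃ (z ∨ w)): 0.5 > 0.4, so result = 0.4
((x ⊃ (z ∨ w)) ∨ z) = max(0.4, 0.1) = 0.4
(((z ⊃ y) ∨ (w ∧ ¬z)) ∨ ((x ⊃ (z ∨ w)) ∨ z)) = max(1, 0.4) = 1
((((z ⊃ y) ∨ (w ∧ ¬z)) ∨ ((x ⊃ (z ∨ w)) ∨ z)) ∨ z) = max(1, 0.1) = 1
(w ∨ w) = max(0.4, 0.4) = 0.4
((w ∨ w) ∧ z) = min(0.4, 0.1) = 0.1
¬w: Gödel ¬ of 0.4 = 0 (operand ≠ 0)
(((w ∨ w) ∧ z) ∧ ¬w) = min(0.1, 0) = 0
(((((z ⊃ y) ∨ (w ∧ ¬z)) ∨ ((x ⊃ (z ∨ w)) ∨ z)) ∨ z) ⊃ (((w ∨ w) ∧ z) ∧ ¬w)): 1 > 0, so result = 0
(z ∨ x) = max(0.1, 0.5) = 0.5
(w ∨ (z ∨ x)) = max(0.4, 0.5) = 0.5
((((((z ⊃ y) ∨ (w ∧ ¬z)) ∨ ((x ⊃ (z ∨ w)) ∨ z)) ∨ z) ⊃ (((w ∨ w) ∧ z) ∧ ¬w)) ∨ (w ∨ (z ∨ x))) = max(0, 0.5) = 0.5
(w ∧ ((((((z ⊃ y) ∨ (w ∧ ¬z)) ∨ ((x ⊃ (z ∨ w)) ∨ z)) ∨ z) ⊃ (((w ∨ w) ∧ z) ∧ ¬w)) ∨ (w ∨ (z ∨ x)))) = min(0.4, 0.5) = 0.4

0.40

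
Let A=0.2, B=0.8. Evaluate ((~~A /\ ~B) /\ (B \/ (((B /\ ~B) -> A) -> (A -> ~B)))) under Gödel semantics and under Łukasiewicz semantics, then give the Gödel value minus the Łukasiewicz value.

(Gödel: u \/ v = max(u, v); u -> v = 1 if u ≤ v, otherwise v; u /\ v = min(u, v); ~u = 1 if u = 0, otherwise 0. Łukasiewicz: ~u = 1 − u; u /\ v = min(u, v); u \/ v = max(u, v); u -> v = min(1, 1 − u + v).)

-0.20

Gödel evaluation:
  ~A: Gödel ¬ of 0.2 = 0 (operand ≠ 0)
  ~~A: Gödel ¬ of 0 = 1 (operand is 0)
  ~B: Gödel ¬ of 0.8 = 0 (operand ≠ 0)
  (~~A /\ ~B) = min(1, 0) = 0
  ~B: Gödel ¬ of 0.8 = 0 (operand ≠ 0)
  (B /\ ~B) = min(0.8, 0) = 0
  ((B /\ ~B) -> A): 0 ≤ 0.2, so result = 1
  ~B: Gödel ¬ of 0.8 = 0 (operand ≠ 0)
  (A -> ~B): 0.2 > 0, so result = 0
  (((B /\ ~B) -> A) -> (A -> ~B)): 1 > 0, so result = 0
  (B \/ (((B /\ ~B) -> A) -> (A -> ~B))) = max(0.8, 0) = 0.8
  ((~~A /\ ~B) /\ (B \/ (((B /\ ~B) -> A) -> (A -> ~B)))) = min(0, 0.8) = 0
  Gödel value = 0
Łukasiewicz evaluation:
  ~A: Łukasiewicz ¬ gives 1 − 0.2 = 0.8
  ~~A: Łukasiewicz ¬ gives 1 − 0.8 = 0.2
  ~B: Łukasiewicz ¬ gives 1 − 0.8 = 0.2
  (~~A /\ ~B) = min(0.2, 0.2) = 0.2
  ~B: Łukasiewicz ¬ gives 1 − 0.8 = 0.2
  (B /\ ~B) = min(0.8, 0.2) = 0.2
  ((B /\ ~B) -> A): min(1, 1 − 0.2 + 0.2) = 1
  ~B: Łukasiewicz ¬ gives 1 − 0.8 = 0.2
  (A -> ~B): min(1, 1 − 0.2 + 0.2) = 1
  (((B /\ ~B) -> A) -> (A -> ~B)): min(1, 1 − 1 + 1) = 1
  (B \/ (((B /\ ~B) -> A) -> (A -> ~B))) = max(0.8, 1) = 1
  ((~~A /\ ~B) /\ (B \/ (((B /\ ~B) -> A) -> (A -> ~B)))) = min(0.2, 1) = 0.2
  Łukasiewicz value = 0.2
Difference: 0 − 0.2 = -0.20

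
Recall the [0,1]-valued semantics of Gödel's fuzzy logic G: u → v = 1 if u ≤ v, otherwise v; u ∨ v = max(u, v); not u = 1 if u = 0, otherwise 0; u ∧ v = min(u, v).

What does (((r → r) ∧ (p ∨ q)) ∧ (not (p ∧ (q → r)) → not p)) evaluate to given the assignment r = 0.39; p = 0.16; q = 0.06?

0.16

(r → r): 0.39 ≤ 0.39, so result = 1
(p ∨ q) = max(0.16, 0.06) = 0.16
((r → r) ∧ (p ∨ q)) = min(1, 0.16) = 0.16
(q → r): 0.06 ≤ 0.39, so result = 1
(p ∧ (q → r)) = min(0.16, 1) = 0.16
not (p ∧ (q → r)): Gödel ¬ of 0.16 = 0 (operand ≠ 0)
not p: Gödel ¬ of 0.16 = 0 (operand ≠ 0)
(not (p ∧ (q → r)) → not p): 0 ≤ 0, so result = 1
(((r → r) ∧ (p ∨ q)) ∧ (not (p ∧ (q → r)) → not p)) = min(0.16, 1) = 0.16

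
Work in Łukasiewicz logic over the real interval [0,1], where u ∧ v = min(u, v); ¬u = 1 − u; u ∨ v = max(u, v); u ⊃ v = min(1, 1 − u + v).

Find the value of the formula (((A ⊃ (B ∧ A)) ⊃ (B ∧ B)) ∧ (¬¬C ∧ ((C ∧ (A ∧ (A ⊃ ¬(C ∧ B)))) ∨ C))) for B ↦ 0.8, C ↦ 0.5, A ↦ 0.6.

0.50

(B ∧ A) = min(0.8, 0.6) = 0.6
(A ⊃ (B ∧ A)): min(1, 1 − 0.6 + 0.6) = 1
(B ∧ B) = min(0.8, 0.8) = 0.8
((A ⊃ (B ∧ A)) ⊃ (B ∧ B)): min(1, 1 − 1 + 0.8) = 0.8
¬C: Łukasiewicz ¬ gives 1 − 0.5 = 0.5
¬¬C: Łukasiewicz ¬ gives 1 − 0.5 = 0.5
(C ∧ B) = min(0.5, 0.8) = 0.5
¬(C ∧ B): Łukasiewicz ¬ gives 1 − 0.5 = 0.5
(A ⊃ ¬(C ∧ B)): min(1, 1 − 0.6 + 0.5) = 0.9
(A ∧ (A ⊃ ¬(C ∧ B))) = min(0.6, 0.9) = 0.6
(C ∧ (A ∧ (A ⊃ ¬(C ∧ B)))) = min(0.5, 0.6) = 0.5
((C ∧ (A ∧ (A ⊃ ¬(C ∧ B)))) ∨ C) = max(0.5, 0.5) = 0.5
(¬¬C ∧ ((C ∧ (A ∧ (A ⊃ ¬(C ∧ B)))) ∨ C)) = min(0.5, 0.5) = 0.5
(((A ⊃ (B ∧ A)) ⊃ (B ∧ B)) ∧ (¬¬C ∧ ((C ∧ (A ∧ (A ⊃ ¬(C ∧ B)))) ∨ C))) = min(0.8, 0.5) = 0.5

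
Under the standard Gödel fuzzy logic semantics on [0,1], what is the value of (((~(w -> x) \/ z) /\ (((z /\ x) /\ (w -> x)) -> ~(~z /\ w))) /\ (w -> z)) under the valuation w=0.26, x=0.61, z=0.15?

(w -> x): 0.26 ≤ 0.61, so result = 1
~(w -> x): Gödel ¬ of 1 = 0 (operand ≠ 0)
(~(w -> x) \/ z) = max(0, 0.15) = 0.15
(z /\ x) = min(0.15, 0.61) = 0.15
(w -> x): 0.26 ≤ 0.61, so result = 1
((z /\ x) /\ (w -> x)) = min(0.15, 1) = 0.15
~z: Gödel ¬ of 0.15 = 0 (operand ≠ 0)
(~z /\ w) = min(0, 0.26) = 0
~(~z /\ w): Gödel ¬ of 0 = 1 (operand is 0)
(((z /\ x) /\ (w -> x)) -> ~(~z /\ w)): 0.15 ≤ 1, so result = 1
((~(w -> x) \/ z) /\ (((z /\ x) /\ (w -> x)) -> ~(~z /\ w))) = min(0.15, 1) = 0.15
(w -> z): 0.26 > 0.15, so result = 0.15
(((~(w -> x) \/ z) /\ (((z /\ x) /\ (w -> x)) -> ~(~z /\ w))) /\ (w -> z)) = min(0.15, 0.15) = 0.15

0.15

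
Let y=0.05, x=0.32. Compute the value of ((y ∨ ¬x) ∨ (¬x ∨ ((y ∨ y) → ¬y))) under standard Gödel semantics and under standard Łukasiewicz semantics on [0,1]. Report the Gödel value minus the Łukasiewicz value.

-0.95

Gödel evaluation:
  ¬x: Gödel ¬ of 0.32 = 0 (operand ≠ 0)
  (y ∨ ¬x) = max(0.05, 0) = 0.05
  ¬x: Gödel ¬ of 0.32 = 0 (operand ≠ 0)
  (y ∨ y) = max(0.05, 0.05) = 0.05
  ¬y: Gödel ¬ of 0.05 = 0 (operand ≠ 0)
  ((y ∨ y) → ¬y): 0.05 > 0, so result = 0
  (¬x ∨ ((y ∨ y) → ¬y)) = max(0, 0) = 0
  ((y ∨ ¬x) ∨ (¬x ∨ ((y ∨ y) → ¬y))) = max(0.05, 0) = 0.05
  Gödel value = 0.05
Łukasiewicz evaluation:
  ¬x: Łukasiewicz ¬ gives 1 − 0.32 = 0.68
  (y ∨ ¬x) = max(0.05, 0.68) = 0.68
  ¬x: Łukasiewicz ¬ gives 1 − 0.32 = 0.68
  (y ∨ y) = max(0.05, 0.05) = 0.05
  ¬y: Łukasiewicz ¬ gives 1 − 0.05 = 0.95
  ((y ∨ y) → ¬y): min(1, 1 − 0.05 + 0.95) = 1
  (¬x ∨ ((y ∨ y) → ¬y)) = max(0.68, 1) = 1
  ((y ∨ ¬x) ∨ (¬x ∨ ((y ∨ y) → ¬y))) = max(0.68, 1) = 1
  Łukasiewicz value = 1
Difference: 0.05 − 1 = -0.95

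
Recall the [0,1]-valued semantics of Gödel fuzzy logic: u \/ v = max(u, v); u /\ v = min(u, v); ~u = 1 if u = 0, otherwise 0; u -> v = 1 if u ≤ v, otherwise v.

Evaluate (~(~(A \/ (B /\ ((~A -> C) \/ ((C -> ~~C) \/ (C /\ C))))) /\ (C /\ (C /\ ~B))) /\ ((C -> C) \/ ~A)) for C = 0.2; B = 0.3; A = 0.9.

1.00

~A: Gödel ¬ of 0.9 = 0 (operand ≠ 0)
(~A -> C): 0 ≤ 0.2, so result = 1
~C: Gödel ¬ of 0.2 = 0 (operand ≠ 0)
~~C: Gödel ¬ of 0 = 1 (operand is 0)
(C -> ~~C): 0.2 ≤ 1, so result = 1
(C /\ C) = min(0.2, 0.2) = 0.2
((C -> ~~C) \/ (C /\ C)) = max(1, 0.2) = 1
((~A -> C) \/ ((C -> ~~C) \/ (C /\ C))) = max(1, 1) = 1
(B /\ ((~A -> C) \/ ((C -> ~~C) \/ (C /\ C)))) = min(0.3, 1) = 0.3
(A \/ (B /\ ((~A -> C) \/ ((C -> ~~C) \/ (C /\ C))))) = max(0.9, 0.3) = 0.9
~(A \/ (B /\ ((~A -> C) \/ ((C -> ~~C) \/ (C /\ C))))): Gödel ¬ of 0.9 = 0 (operand ≠ 0)
~B: Gödel ¬ of 0.3 = 0 (operand ≠ 0)
(C /\ ~B) = min(0.2, 0) = 0
(C /\ (C /\ ~B)) = min(0.2, 0) = 0
(~(A \/ (B /\ ((~A -> C) \/ ((C -> ~~C) \/ (C /\ C))))) /\ (C /\ (C /\ ~B))) = min(0, 0) = 0
~(~(A \/ (B /\ ((~A -> C) \/ ((C -> ~~C) \/ (C /\ C))))) /\ (C /\ (C /\ ~B))): Gödel ¬ of 0 = 1 (operand is 0)
(C -> C): 0.2 ≤ 0.2, so result = 1
~A: Gödel ¬ of 0.9 = 0 (operand ≠ 0)
((C -> C) \/ ~A) = max(1, 0) = 1
(~(~(A \/ (B /\ ((~A -> C) \/ ((C -> ~~C) \/ (C /\ C))))) /\ (C /\ (C /\ ~B))) /\ ((C -> C) \/ ~A)) = min(1, 1) = 1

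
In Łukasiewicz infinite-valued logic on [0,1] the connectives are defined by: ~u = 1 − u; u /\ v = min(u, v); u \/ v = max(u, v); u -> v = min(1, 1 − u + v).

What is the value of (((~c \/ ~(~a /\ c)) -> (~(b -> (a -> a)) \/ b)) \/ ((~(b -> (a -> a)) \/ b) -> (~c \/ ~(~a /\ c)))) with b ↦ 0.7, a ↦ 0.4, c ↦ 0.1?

~c: Łukasiewicz ¬ gives 1 − 0.1 = 0.9
~a: Łukasiewicz ¬ gives 1 − 0.4 = 0.6
(~a /\ c) = min(0.6, 0.1) = 0.1
~(~a /\ c): Łukasiewicz ¬ gives 1 − 0.1 = 0.9
(~c \/ ~(~a /\ c)) = max(0.9, 0.9) = 0.9
(a -> a): min(1, 1 − 0.4 + 0.4) = 1
(b -> (a -> a)): min(1, 1 − 0.7 + 1) = 1
~(b -> (a -> a)): Łukasiewicz ¬ gives 1 − 1 = 0
(~(b -> (a -> a)) \/ b) = max(0, 0.7) = 0.7
((~c \/ ~(~a /\ c)) -> (~(b -> (a -> a)) \/ b)): min(1, 1 − 0.9 + 0.7) = 0.8
(a -> a): min(1, 1 − 0.4 + 0.4) = 1
(b -> (a -> a)): min(1, 1 − 0.7 + 1) = 1
~(b -> (a -> a)): Łukasiewicz ¬ gives 1 − 1 = 0
(~(b -> (a -> a)) \/ b) = max(0, 0.7) = 0.7
~c: Łukasiewicz ¬ gives 1 − 0.1 = 0.9
~a: Łukasiewicz ¬ gives 1 − 0.4 = 0.6
(~a /\ c) = min(0.6, 0.1) = 0.1
~(~a /\ c): Łukasiewicz ¬ gives 1 − 0.1 = 0.9
(~c \/ ~(~a /\ c)) = max(0.9, 0.9) = 0.9
((~(b -> (a -> a)) \/ b) -> (~c \/ ~(~a /\ c))): min(1, 1 − 0.7 + 0.9) = 1
(((~c \/ ~(~a /\ c)) -> (~(b -> (a -> a)) \/ b)) \/ ((~(b -> (a -> a)) \/ b) -> (~c \/ ~(~a /\ c)))) = max(0.8, 1) = 1

1.00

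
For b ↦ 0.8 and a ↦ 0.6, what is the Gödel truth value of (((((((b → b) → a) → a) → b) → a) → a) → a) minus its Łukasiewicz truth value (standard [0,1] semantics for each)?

-0.20

Gödel evaluation:
  (b → b): 0.8 ≤ 0.8, so result = 1
  ((b → b) → a): 1 > 0.6, so result = 0.6
  (((b → b) → a) → a): 0.6 ≤ 0.6, so result = 1
  ((((b → b) → a) → a) → b): 1 > 0.8, so result = 0.8
  (((((b → b) → a) → a) → b) → a): 0.8 > 0.6, so result = 0.6
  ((((((b → b) → a) → a) → b) → a) → a): 0.6 ≤ 0.6, so result = 1
  (((((((b → b) → a) → a) → b) → a) → a) → a): 1 > 0.6, so result = 0.6
  Gödel value = 0.6
Łukasiewicz evaluation:
  (b → b): min(1, 1 − 0.8 + 0.8) = 1
  ((b → b) → a): min(1, 1 − 1 + 0.6) = 0.6
  (((b → b) → a) → a): min(1, 1 − 0.6 + 0.6) = 1
  ((((b → b) → a) → a) → b): min(1, 1 − 1 + 0.8) = 0.8
  (((((b → b) → a) → a) → b) → a): min(1, 1 − 0.8 + 0.6) = 0.8
  ((((((b → b) → a) → a) → b) → a) → a): min(1, 1 − 0.8 + 0.6) = 0.8
  (((((((b → b) → a) → a) → b) → a) → a) → a): min(1, 1 − 0.8 + 0.6) = 0.8
  Łukasiewicz value = 0.8
Difference: 0.6 − 0.8 = -0.20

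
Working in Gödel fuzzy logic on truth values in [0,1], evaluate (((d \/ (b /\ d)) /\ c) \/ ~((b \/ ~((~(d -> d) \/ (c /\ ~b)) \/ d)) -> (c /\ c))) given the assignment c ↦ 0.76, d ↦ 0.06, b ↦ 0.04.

(b /\ d) = min(0.04, 0.06) = 0.04
(d \/ (b /\ d)) = max(0.06, 0.04) = 0.06
((d \/ (b /\ d)) /\ c) = min(0.06, 0.76) = 0.06
(d -> d): 0.06 ≤ 0.06, so result = 1
~(d -> d): Gödel ¬ of 1 = 0 (operand ≠ 0)
~b: Gödel ¬ of 0.04 = 0 (operand ≠ 0)
(c /\ ~b) = min(0.76, 0) = 0
(~(d -> d) \/ (c /\ ~b)) = max(0, 0) = 0
((~(d -> d) \/ (c /\ ~b)) \/ d) = max(0, 0.06) = 0.06
~((~(d -> d) \/ (c /\ ~b)) \/ d): Gödel ¬ of 0.06 = 0 (operand ≠ 0)
(b \/ ~((~(d -> d) \/ (c /\ ~b)) \/ d)) = max(0.04, 0) = 0.04
(c /\ c) = min(0.76, 0.76) = 0.76
((b \/ ~((~(d -> d) \/ (c /\ ~b)) \/ d)) -> (c /\ c)): 0.04 ≤ 0.76, so result = 1
~((b \/ ~((~(d -> d) \/ (c /\ ~b)) \/ d)) -> (c /\ c)): Gödel ¬ of 1 = 0 (operand ≠ 0)
(((d \/ (b /\ d)) /\ c) \/ ~((b \/ ~((~(d -> d) \/ (c /\ ~b)) \/ d)) -> (c /\ c))) = max(0.06, 0) = 0.06

0.06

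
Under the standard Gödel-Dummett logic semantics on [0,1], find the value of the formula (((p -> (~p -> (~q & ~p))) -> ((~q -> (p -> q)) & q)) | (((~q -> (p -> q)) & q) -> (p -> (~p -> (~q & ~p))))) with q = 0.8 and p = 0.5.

1.00

~p: Gödel ¬ of 0.5 = 0 (operand ≠ 0)
~q: Gödel ¬ of 0.8 = 0 (operand ≠ 0)
~p: Gödel ¬ of 0.5 = 0 (operand ≠ 0)
(~q & ~p) = min(0, 0) = 0
(~p -> (~q & ~p)): 0 ≤ 0, so result = 1
(p -> (~p -> (~q & ~p))): 0.5 ≤ 1, so result = 1
~q: Gödel ¬ of 0.8 = 0 (operand ≠ 0)
(p -> q): 0.5 ≤ 0.8, so result = 1
(~q -> (p -> q)): 0 ≤ 1, so result = 1
((~q -> (p -> q)) & q) = min(1, 0.8) = 0.8
((p -> (~p -> (~q & ~p))) -> ((~q -> (p -> q)) & q)): 1 > 0.8, so result = 0.8
~q: Gödel ¬ of 0.8 = 0 (operand ≠ 0)
(p -> q): 0.5 ≤ 0.8, so result = 1
(~q -> (p -> q)): 0 ≤ 1, so result = 1
((~q -> (p -> q)) & q) = min(1, 0.8) = 0.8
~p: Gödel ¬ of 0.5 = 0 (operand ≠ 0)
~q: Gödel ¬ of 0.8 = 0 (operand ≠ 0)
~p: Gödel ¬ of 0.5 = 0 (operand ≠ 0)
(~q & ~p) = min(0, 0) = 0
(~p -> (~q & ~p)): 0 ≤ 0, so result = 1
(p -> (~p -> (~q & ~p))): 0.5 ≤ 1, so result = 1
(((~q -> (p -> q)) & q) -> (p -> (~p -> (~q & ~p)))): 0.8 ≤ 1, so result = 1
(((p -> (~p -> (~q & ~p))) -> ((~q -> (p -> q)) & q)) | (((~q -> (p -> q)) & q) -> (p -> (~p -> (~q & ~p))))) = max(0.8, 1) = 1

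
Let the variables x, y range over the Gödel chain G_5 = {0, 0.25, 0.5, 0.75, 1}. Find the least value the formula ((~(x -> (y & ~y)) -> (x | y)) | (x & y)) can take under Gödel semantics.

0.25

The minimum is attained at x = 0.25, y = 0:
  ~y: Gödel ¬ of 0 = 1 (operand is 0)
  (y & ~y) = min(0, 1) = 0
  (x -> (y & ~y)): 0.25 > 0, so result = 0
  ~(x -> (y & ~y)): Gödel ¬ of 0 = 1 (operand is 0)
  (x | y) = max(0.25, 0) = 0.25
  (~(x -> (y & ~y)) -> (x | y)): 1 > 0.25, so result = 0.25
  (x & y) = min(0.25, 0) = 0
  ((~(x -> (y & ~y)) -> (x | y)) | (x & y)) = max(0.25, 0) = 0.25
Checking all 25 assignments confirms none give a value below 0.25.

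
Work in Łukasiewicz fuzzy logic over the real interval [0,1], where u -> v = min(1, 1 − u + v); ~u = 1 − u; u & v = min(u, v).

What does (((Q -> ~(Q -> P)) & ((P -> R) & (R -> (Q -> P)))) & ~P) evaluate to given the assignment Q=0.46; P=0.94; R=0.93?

0.06

(Q -> P): min(1, 1 − 0.46 + 0.94) = 1
~(Q -> P): Łukasiewicz ¬ gives 1 − 1 = 0
(Q -> ~(Q -> P)): min(1, 1 − 0.46 + 0) = 0.54
(P -> R): min(1, 1 − 0.94 + 0.93) = 0.99
(Q -> P): min(1, 1 − 0.46 + 0.94) = 1
(R -> (Q -> P)): min(1, 1 − 0.93 + 1) = 1
((P -> R) & (R -> (Q -> P))) = min(0.99, 1) = 0.99
((Q -> ~(Q -> P)) & ((P -> R) & (R -> (Q -> P)))) = min(0.54, 0.99) = 0.54
~P: Łukasiewicz ¬ gives 1 − 0.94 = 0.06
(((Q -> ~(Q -> P)) & ((P -> R) & (R -> (Q -> P)))) & ~P) = min(0.54, 0.06) = 0.06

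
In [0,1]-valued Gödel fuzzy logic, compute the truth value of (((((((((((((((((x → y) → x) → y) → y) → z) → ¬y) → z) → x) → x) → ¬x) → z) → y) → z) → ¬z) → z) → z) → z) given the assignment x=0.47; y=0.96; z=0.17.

1.00

(x → y): 0.47 ≤ 0.96, so result = 1
((x → y) → x): 1 > 0.47, so result = 0.47
(((x → y) → x) → y): 0.47 ≤ 0.96, so result = 1
((((x → y) → x) → y) → y): 1 > 0.96, so result = 0.96
(((((x → y) → x) → y) → y) → z): 0.96 > 0.17, so result = 0.17
¬y: Gödel ¬ of 0.96 = 0 (operand ≠ 0)
((((((x → y) → x) → y) → y) → z) → ¬y): 0.17 > 0, so result = 0
(((((((x → y) → x) → y) → y) → z) → ¬y) → z): 0 ≤ 0.17, so result = 1
((((((((x → y) → x) → y) → y) → z) → ¬y) → z) → x): 1 > 0.47, so result = 0.47
(((((((((x → y) → x) → y) → y) → z) → ¬y) → z) → x) → x): 0.47 ≤ 0.47, so result = 1
¬x: Gödel ¬ of 0.47 = 0 (operand ≠ 0)
((((((((((x → y) → x) → y) → y) → z) → ¬y) → z) → x) → x) → ¬x): 1 > 0, so result = 0
(((((((((((x → y) → x) → y) → y) → z) → ¬y) → z) → x) → x) → ¬x) → z): 0 ≤ 0.17, so result = 1
((((((((((((x → y) → x) → y) → y) → z) → ¬y) → z) → x) → x) → ¬x) → z) → y): 1 > 0.96, so result = 0.96
(((((((((((((x → y) → x) → y) → y) → z) → ¬y) → z) → x) → x) → ¬x) → z) → y) → z): 0.96 > 0.17, so result = 0.17
¬z: Gödel ¬ of 0.17 = 0 (operand ≠ 0)
((((((((((((((x → y) → x) → y) → y) → z) → ¬y) → z) → x) → x) → ¬x) → z) → y) → z) → ¬z): 0.17 > 0, so result = 0
(((((((((((((((x → y) → x) → y) → y) → z) → ¬y) → z) → x) → x) → ¬x) → z) → y) → z) → ¬z) → z): 0 ≤ 0.17, so result = 1
((((((((((((((((x → y) → x) → y) → y) → z) → ¬y) → z) → x) → x) → ¬x) → z) → y) → z) → ¬z) → z) → z): 1 > 0.17, so result = 0.17
(((((((((((((((((x → y) → x) → y) → y) → z) → ¬y) → z) → x) → x) → ¬x) → z) → y) → z) → ¬z) → z) → z) → z): 0.17 ≤ 0.17, so result = 1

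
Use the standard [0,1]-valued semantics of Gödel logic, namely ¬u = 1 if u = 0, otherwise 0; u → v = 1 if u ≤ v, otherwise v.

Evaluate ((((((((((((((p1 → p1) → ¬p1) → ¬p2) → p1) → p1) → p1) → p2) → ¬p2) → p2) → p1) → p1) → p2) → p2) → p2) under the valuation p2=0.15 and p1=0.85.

0.15

(p1 → p1): 0.85 ≤ 0.85, so result = 1
¬p1: Gödel ¬ of 0.85 = 0 (operand ≠ 0)
((p1 → p1) → ¬p1): 1 > 0, so result = 0
¬p2: Gödel ¬ of 0.15 = 0 (operand ≠ 0)
(((p1 → p1) → ¬p1) → ¬p2): 0 ≤ 0, so result = 1
((((p1 → p1) → ¬p1) → ¬p2) → p1): 1 > 0.85, so result = 0.85
(((((p1 → p1) → ¬p1) → ¬p2) → p1) → p1): 0.85 ≤ 0.85, so result = 1
((((((p1 → p1) → ¬p1) → ¬p2) → p1) → p1) → p1): 1 > 0.85, so result = 0.85
(((((((p1 → p1) → ¬p1) → ¬p2) → p1) → p1) → p1) → p2): 0.85 > 0.15, so result = 0.15
¬p2: Gödel ¬ of 0.15 = 0 (operand ≠ 0)
((((((((p1 → p1) → ¬p1) → ¬p2) → p1) → p1) → p1) → p2) → ¬p2): 0.15 > 0, so result = 0
(((((((((p1 → p1) → ¬p1) → ¬p2) → p1) → p1) → p1) → p2) → ¬p2) → p2): 0 ≤ 0.15, so result = 1
((((((((((p1 → p1) → ¬p1) → ¬p2) → p1) → p1) → p1) → p2) → ¬p2) → p2) → p1): 1 > 0.85, so result = 0.85
(((((((((((p1 → p1) → ¬p1) → ¬p2) → p1) → p1) → p1) → p2) → ¬p2) → p2) → p1) → p1): 0.85 ≤ 0.85, so result = 1
((((((((((((p1 → p1) → ¬p1) → ¬p2) → p1) → p1) → p1) → p2) → ¬p2) → p2) → p1) → p1) → p2): 1 > 0.15, so result = 0.15
(((((((((((((p1 → p1) → ¬p1) → ¬p2) → p1) → p1) → p1) → p2) → ¬p2) → p2) → p1) → p1) → p2) → p2): 0.15 ≤ 0.15, so result = 1
((((((((((((((p1 → p1) → ¬p1) → ¬p2) → p1) → p1) → p1) → p2) → ¬p2) → p2) → p1) → p1) → p2) → p2) → p2): 1 > 0.15, so result = 0.15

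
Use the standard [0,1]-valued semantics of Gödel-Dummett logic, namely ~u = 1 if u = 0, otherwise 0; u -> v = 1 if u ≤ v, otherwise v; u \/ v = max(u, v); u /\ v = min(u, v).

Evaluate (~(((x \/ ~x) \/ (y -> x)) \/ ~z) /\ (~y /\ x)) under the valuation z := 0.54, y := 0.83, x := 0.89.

0.00

~x: Gödel ¬ of 0.89 = 0 (operand ≠ 0)
(x \/ ~x) = max(0.89, 0) = 0.89
(y -> x): 0.83 ≤ 0.89, so result = 1
((x \/ ~x) \/ (y -> x)) = max(0.89, 1) = 1
~z: Gödel ¬ of 0.54 = 0 (operand ≠ 0)
(((x \/ ~x) \/ (y -> x)) \/ ~z) = max(1, 0) = 1
~(((x \/ ~x) \/ (y -> x)) \/ ~z): Gödel ¬ of 1 = 0 (operand ≠ 0)
~y: Gödel ¬ of 0.83 = 0 (operand ≠ 0)
(~y /\ x) = min(0, 0.89) = 0
(~(((x \/ ~x) \/ (y -> x)) \/ ~z) /\ (~y /\ x)) = min(0, 0) = 0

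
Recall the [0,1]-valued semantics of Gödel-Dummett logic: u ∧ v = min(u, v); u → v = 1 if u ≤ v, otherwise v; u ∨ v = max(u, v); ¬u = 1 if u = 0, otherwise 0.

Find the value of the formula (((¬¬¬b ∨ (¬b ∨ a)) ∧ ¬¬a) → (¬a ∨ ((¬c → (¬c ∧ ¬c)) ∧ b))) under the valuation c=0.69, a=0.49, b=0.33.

0.33

¬b: Gödel ¬ of 0.33 = 0 (operand ≠ 0)
¬¬b: Gödel ¬ of 0 = 1 (operand is 0)
¬¬¬b: Gödel ¬ of 1 = 0 (operand ≠ 0)
¬b: Gödel ¬ of 0.33 = 0 (operand ≠ 0)
(¬b ∨ a) = max(0, 0.49) = 0.49
(¬¬¬b ∨ (¬b ∨ a)) = max(0, 0.49) = 0.49
¬a: Gödel ¬ of 0.49 = 0 (operand ≠ 0)
¬¬a: Gödel ¬ of 0 = 1 (operand is 0)
((¬¬¬b ∨ (¬b ∨ a)) ∧ ¬¬a) = min(0.49, 1) = 0.49
¬a: Gödel ¬ of 0.49 = 0 (operand ≠ 0)
¬c: Gödel ¬ of 0.69 = 0 (operand ≠ 0)
¬c: Gödel ¬ of 0.69 = 0 (operand ≠ 0)
¬c: Gödel ¬ of 0.69 = 0 (operand ≠ 0)
(¬c ∧ ¬c) = min(0, 0) = 0
(¬c → (¬c ∧ ¬c)): 0 ≤ 0, so result = 1
((¬c → (¬c ∧ ¬c)) ∧ b) = min(1, 0.33) = 0.33
(¬a ∨ ((¬c → (¬c ∧ ¬c)) ∧ b)) = max(0, 0.33) = 0.33
(((¬¬¬b ∨ (¬b ∨ a)) ∧ ¬¬a) → (¬a ∨ ((¬c → (¬c ∧ ¬c)) ∧ b))): 0.49 > 0.33, so result = 0.33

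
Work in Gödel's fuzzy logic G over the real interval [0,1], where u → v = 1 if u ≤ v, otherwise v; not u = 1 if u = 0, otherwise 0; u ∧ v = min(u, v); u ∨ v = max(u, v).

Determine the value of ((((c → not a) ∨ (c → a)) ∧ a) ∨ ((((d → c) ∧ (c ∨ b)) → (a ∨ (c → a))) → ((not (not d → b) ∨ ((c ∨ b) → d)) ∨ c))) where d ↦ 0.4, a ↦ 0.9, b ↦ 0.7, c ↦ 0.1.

0.90

not a: Gödel ¬ of 0.9 = 0 (operand ≠ 0)
(c → not a): 0.1 > 0, so result = 0
(c → a): 0.1 ≤ 0.9, so result = 1
((c → not a) ∨ (c → a)) = max(0, 1) = 1
(((c → not a) ∨ (c → a)) ∧ a) = min(1, 0.9) = 0.9
(d → c): 0.4 > 0.1, so result = 0.1
(c ∨ b) = max(0.1, 0.7) = 0.7
((d → c) ∧ (c ∨ b)) = min(0.1, 0.7) = 0.1
(c → a): 0.1 ≤ 0.9, so result = 1
(a ∨ (c → a)) = max(0.9, 1) = 1
(((d → c) ∧ (c ∨ b)) → (a ∨ (c → a))): 0.1 ≤ 1, so result = 1
not d: Gödel ¬ of 0.4 = 0 (operand ≠ 0)
(not d → b): 0 ≤ 0.7, so result = 1
not (not d → b): Gödel ¬ of 1 = 0 (operand ≠ 0)
(c ∨ b) = max(0.1, 0.7) = 0.7
((c ∨ b) → d): 0.7 > 0.4, so result = 0.4
(not (not d → b) ∨ ((c ∨ b) → d)) = max(0, 0.4) = 0.4
((not (not d → b) ∨ ((c ∨ b) → d)) ∨ c) = max(0.4, 0.1) = 0.4
((((d → c) ∧ (c ∨ b)) → (a ∨ (c → a))) → ((not (not d → b) ∨ ((c ∨ b) → d)) ∨ c)): 1 > 0.4, so result = 0.4
((((c → not a) ∨ (c → a)) ∧ a) ∨ ((((d → c) ∧ (c ∨ b)) → (a ∨ (c → a))) → ((not (not d → b) ∨ ((c ∨ b) → d)) ∨ c))) = max(0.9, 0.4) = 0.9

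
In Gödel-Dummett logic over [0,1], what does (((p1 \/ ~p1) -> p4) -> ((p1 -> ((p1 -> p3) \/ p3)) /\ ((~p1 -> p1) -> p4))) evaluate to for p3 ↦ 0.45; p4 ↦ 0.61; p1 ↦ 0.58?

0.45

~p1: Gödel ¬ of 0.58 = 0 (operand ≠ 0)
(p1 \/ ~p1) = max(0.58, 0) = 0.58
((p1 \/ ~p1) -> p4): 0.58 ≤ 0.61, so result = 1
(p1 -> p3): 0.58 > 0.45, so result = 0.45
((p1 -> p3) \/ p3) = max(0.45, 0.45) = 0.45
(p1 -> ((p1 -> p3) \/ p3)): 0.58 > 0.45, so result = 0.45
~p1: Gödel ¬ of 0.58 = 0 (operand ≠ 0)
(~p1 -> p1): 0 ≤ 0.58, so result = 1
((~p1 -> p1) -> p4): 1 > 0.61, so result = 0.61
((p1 -> ((p1 -> p3) \/ p3)) /\ ((~p1 -> p1) -> p4)) = min(0.45, 0.61) = 0.45
(((p1 \/ ~p1) -> p4) -> ((p1 -> ((p1 -> p3) \/ p3)) /\ ((~p1 -> p1) -> p4))): 1 > 0.45, so result = 0.45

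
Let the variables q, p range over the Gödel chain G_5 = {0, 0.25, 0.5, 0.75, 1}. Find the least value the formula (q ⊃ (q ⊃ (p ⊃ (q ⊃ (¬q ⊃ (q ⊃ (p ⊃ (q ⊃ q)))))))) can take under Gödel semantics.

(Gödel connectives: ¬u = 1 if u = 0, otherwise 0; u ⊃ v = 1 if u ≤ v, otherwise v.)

Every assignment gives 1. For instance at q = 0, p = 0:
  ¬q: Gödel ¬ of 0 = 1 (operand is 0)
  (q ⊃ q): 0 ≤ 0, so result = 1
  (p ⊃ (q ⊃ q)): 0 ≤ 1, so result = 1
  (q ⊃ (p ⊃ (q ⊃ q))): 0 ≤ 1, so result = 1
  (¬q ⊃ (q ⊃ (p ⊃ (q ⊃ q)))): 1 ≤ 1, so result = 1
  (q ⊃ (¬q ⊃ (q ⊃ (p ⊃ (q ⊃ q))))): 0 ≤ 1, so result = 1
  (p ⊃ (q ⊃ (¬q ⊃ (q ⊃ (p ⊃ (q ⊃ q)))))): 0 ≤ 1, so result = 1
  (q ⊃ (p ⊃ (q ⊃ (¬q ⊃ (q ⊃ (p ⊃ (q ⊃ q))))))): 0 ≤ 1, so result = 1
  (q ⊃ (q ⊃ (p ⊃ (q ⊃ (¬q ⊃ (q ⊃ (p ⊃ (q ⊃ q)))))))): 0 ≤ 1, so result = 1
All 25 assignments give value 1 — the formula is a G_5-tautology.

1.00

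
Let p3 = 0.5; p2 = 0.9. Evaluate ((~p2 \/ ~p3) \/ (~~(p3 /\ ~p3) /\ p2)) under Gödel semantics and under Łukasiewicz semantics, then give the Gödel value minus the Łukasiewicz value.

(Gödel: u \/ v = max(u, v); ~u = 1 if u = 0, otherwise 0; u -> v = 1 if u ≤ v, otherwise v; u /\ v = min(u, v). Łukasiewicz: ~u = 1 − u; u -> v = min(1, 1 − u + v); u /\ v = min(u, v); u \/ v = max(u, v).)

-0.50

Gödel evaluation:
  ~p2: Gödel ¬ of 0.9 = 0 (operand ≠ 0)
  ~p3: Gödel ¬ of 0.5 = 0 (operand ≠ 0)
  (~p2 \/ ~p3) = max(0, 0) = 0
  ~p3: Gödel ¬ of 0.5 = 0 (operand ≠ 0)
  (p3 /\ ~p3) = min(0.5, 0) = 0
  ~(p3 /\ ~p3): Gödel ¬ of 0 = 1 (operand is 0)
  ~~(p3 /\ ~p3): Gödel ¬ of 1 = 0 (operand ≠ 0)
  (~~(p3 /\ ~p3) /\ p2) = min(0, 0.9) = 0
  ((~p2 \/ ~p3) \/ (~~(p3 /\ ~p3) /\ p2)) = max(0, 0) = 0
  Gödel value = 0
Łukasiewicz evaluation:
  ~p2: Łukasiewicz ¬ gives 1 − 0.9 = 0.1
  ~p3: Łukasiewicz ¬ gives 1 − 0.5 = 0.5
  (~p2 \/ ~p3) = max(0.1, 0.5) = 0.5
  ~p3: Łukasiewicz ¬ gives 1 − 0.5 = 0.5
  (p3 /\ ~p3) = min(0.5, 0.5) = 0.5
  ~(p3 /\ ~p3): Łukasiewicz ¬ gives 1 − 0.5 = 0.5
  ~~(p3 /\ ~p3): Łukasiewicz ¬ gives 1 − 0.5 = 0.5
  (~~(p3 /\ ~p3) /\ p2) = min(0.5, 0.9) = 0.5
  ((~p2 \/ ~p3) \/ (~~(p3 /\ ~p3) /\ p2)) = max(0.5, 0.5) = 0.5
  Łukasiewicz value = 0.5
Difference: 0 − 0.5 = -0.50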